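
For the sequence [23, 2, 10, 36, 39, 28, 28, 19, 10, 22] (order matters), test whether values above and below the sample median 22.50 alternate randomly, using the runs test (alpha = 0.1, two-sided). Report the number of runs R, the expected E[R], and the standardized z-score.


Step 1: Compute median = 22.50; label A = above, B = below.
Labels in order: ABBAAAABBB  (n_A = 5, n_B = 5)
Step 2: Count runs R = 4.
Step 3: Under H0 (random ordering), E[R] = 2*n_A*n_B/(n_A+n_B) + 1 = 2*5*5/10 + 1 = 6.0000.
        Var[R] = 2*n_A*n_B*(2*n_A*n_B - n_A - n_B) / ((n_A+n_B)^2 * (n_A+n_B-1)) = 2000/900 = 2.2222.
        SD[R] = 1.4907.
Step 4: Continuity-corrected z = (R + 0.5 - E[R]) / SD[R] = (4 + 0.5 - 6.0000) / 1.4907 = -1.0062.
Step 5: Two-sided p-value via normal approximation = 2*(1 - Phi(|z|)) = 0.314305.
Step 6: alpha = 0.1. fail to reject H0.

R = 4, z = -1.0062, p = 0.314305, fail to reject H0.


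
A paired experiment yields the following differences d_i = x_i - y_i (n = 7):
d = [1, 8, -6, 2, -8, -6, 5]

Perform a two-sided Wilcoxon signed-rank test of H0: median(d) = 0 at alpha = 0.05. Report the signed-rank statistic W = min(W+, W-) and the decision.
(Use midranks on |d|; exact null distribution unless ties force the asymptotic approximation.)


Step 1: Drop any zero differences (none here) and take |d_i|.
|d| = [1, 8, 6, 2, 8, 6, 5]
Step 2: Midrank |d_i| (ties get averaged ranks).
ranks: |1|->1, |8|->6.5, |6|->4.5, |2|->2, |8|->6.5, |6|->4.5, |5|->3
Step 3: Attach original signs; sum ranks with positive sign and with negative sign.
W+ = 1 + 6.5 + 2 + 3 = 12.5
W- = 4.5 + 6.5 + 4.5 = 15.5
(Check: W+ + W- = 28 should equal n(n+1)/2 = 28.)
Step 4: Test statistic W = min(W+, W-) = 12.5.
Step 5: Ties in |d|, so use the tie-corrected normal approximation.
        E[W] = n(n+1)/4 = 7*8/4 = 14.
        Tie groups: |d|=6 (t=2), |d|=8 (t=2); sum(t^3 - t) = 12.
        Var[W] = n(n+1)(2n+1)/24 - sum(t^3-t)/48 = 840/24 - 12/48 = 34.75.
        z = (W - E[W]) / sqrt(Var[W]) = (12.5 - 14) / 5.8949 = -0.2545.
        Two-sided p = 2*Phi(z) = 0.799143.
Step 6: alpha = 0.05. fail to reject H0.

W+ = 12.5, W- = 15.5, W = min = 12.5, p = 0.799143, fail to reject H0.


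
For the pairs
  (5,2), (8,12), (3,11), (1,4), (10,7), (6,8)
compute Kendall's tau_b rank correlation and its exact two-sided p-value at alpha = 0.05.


Step 1: Enumerate the 15 unordered pairs (i,j) with i<j and classify each by sign(x_j-x_i) * sign(y_j-y_i).
  (1,2):dx=+3,dy=+10->C; (1,3):dx=-2,dy=+9->D; (1,4):dx=-4,dy=+2->D; (1,5):dx=+5,dy=+5->C
  (1,6):dx=+1,dy=+6->C; (2,3):dx=-5,dy=-1->C; (2,4):dx=-7,dy=-8->C; (2,5):dx=+2,dy=-5->D
  (2,6):dx=-2,dy=-4->C; (3,4):dx=-2,dy=-7->C; (3,5):dx=+7,dy=-4->D; (3,6):dx=+3,dy=-3->D
  (4,5):dx=+9,dy=+3->C; (4,6):dx=+5,dy=+4->C; (5,6):dx=-4,dy=+1->D
Step 2: C = 9, D = 6, total pairs = 15.
Step 3: tau = (C - D)/(n(n-1)/2) = (9 - 6)/15 = 0.200000.
Step 4: Exact two-sided p-value (enumerate n! = 720 permutations of y under H0): p = 0.719444.
Step 5: alpha = 0.05. fail to reject H0.

tau_b = 0.2000 (C=9, D=6), p = 0.719444, fail to reject H0.


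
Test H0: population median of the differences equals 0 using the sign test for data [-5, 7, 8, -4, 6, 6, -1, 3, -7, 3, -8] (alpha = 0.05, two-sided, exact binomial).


Step 1: Discard zero differences. Original n = 11; n_eff = number of nonzero differences = 11.
Nonzero differences (with sign): -5, +7, +8, -4, +6, +6, -1, +3, -7, +3, -8
Step 2: Count signs: positive = 6, negative = 5.
Step 3: Under H0: P(positive) = 0.5, so the number of positives S ~ Bin(11, 0.5).
Step 4: Two-sided exact p-value = sum of Bin(11,0.5) probabilities at or below the observed probability = 1.000000.
Step 5: alpha = 0.05. fail to reject H0.

n_eff = 11, pos = 6, neg = 5, p = 1.000000, fail to reject H0.


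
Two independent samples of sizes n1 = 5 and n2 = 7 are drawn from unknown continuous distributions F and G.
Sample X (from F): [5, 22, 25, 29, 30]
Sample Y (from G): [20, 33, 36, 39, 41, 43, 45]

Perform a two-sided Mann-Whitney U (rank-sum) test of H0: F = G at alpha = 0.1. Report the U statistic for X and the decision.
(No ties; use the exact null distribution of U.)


Step 1: Combine and sort all 12 observations; assign midranks.
sorted (value, group): (5,X), (20,Y), (22,X), (25,X), (29,X), (30,X), (33,Y), (36,Y), (39,Y), (41,Y), (43,Y), (45,Y)
ranks: 5->1, 20->2, 22->3, 25->4, 29->5, 30->6, 33->7, 36->8, 39->9, 41->10, 43->11, 45->12
Step 2: Rank sum for X: R1 = 1 + 3 + 4 + 5 + 6 = 19.
Step 3: U_X = R1 - n1(n1+1)/2 = 19 - 5*6/2 = 19 - 15 = 4.
       U_Y = n1*n2 - U_X = 35 - 4 = 31.
Step 4: No ties, so the exact null distribution of U (based on enumerating the C(12,5) = 792 equally likely rank assignments) gives the two-sided p-value.
Step 5: p-value = 0.030303; compare to alpha = 0.1. reject H0.

U_X = 4, p = 0.030303, reject H0 at alpha = 0.1.


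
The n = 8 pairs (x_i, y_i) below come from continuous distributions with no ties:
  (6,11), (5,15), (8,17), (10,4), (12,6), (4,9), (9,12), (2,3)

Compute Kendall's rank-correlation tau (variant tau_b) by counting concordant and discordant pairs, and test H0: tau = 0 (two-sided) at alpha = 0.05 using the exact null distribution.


Step 1: Enumerate the 28 unordered pairs (i,j) with i<j and classify each by sign(x_j-x_i) * sign(y_j-y_i).
  (1,2):dx=-1,dy=+4->D; (1,3):dx=+2,dy=+6->C; (1,4):dx=+4,dy=-7->D; (1,5):dx=+6,dy=-5->D
  (1,6):dx=-2,dy=-2->C; (1,7):dx=+3,dy=+1->C; (1,8):dx=-4,dy=-8->C; (2,3):dx=+3,dy=+2->C
  (2,4):dx=+5,dy=-11->D; (2,5):dx=+7,dy=-9->D; (2,6):dx=-1,dy=-6->C; (2,7):dx=+4,dy=-3->D
  (2,8):dx=-3,dy=-12->C; (3,4):dx=+2,dy=-13->D; (3,5):dx=+4,dy=-11->D; (3,6):dx=-4,dy=-8->C
  (3,7):dx=+1,dy=-5->D; (3,8):dx=-6,dy=-14->C; (4,5):dx=+2,dy=+2->C; (4,6):dx=-6,dy=+5->D
  (4,7):dx=-1,dy=+8->D; (4,8):dx=-8,dy=-1->C; (5,6):dx=-8,dy=+3->D; (5,7):dx=-3,dy=+6->D
  (5,8):dx=-10,dy=-3->C; (6,7):dx=+5,dy=+3->C; (6,8):dx=-2,dy=-6->C; (7,8):dx=-7,dy=-9->C
Step 2: C = 15, D = 13, total pairs = 28.
Step 3: tau = (C - D)/(n(n-1)/2) = (15 - 13)/28 = 0.071429.
Step 4: Exact two-sided p-value (enumerate n! = 40320 permutations of y under H0): p = 0.904861.
Step 5: alpha = 0.05. fail to reject H0.

tau_b = 0.0714 (C=15, D=13), p = 0.904861, fail to reject H0.


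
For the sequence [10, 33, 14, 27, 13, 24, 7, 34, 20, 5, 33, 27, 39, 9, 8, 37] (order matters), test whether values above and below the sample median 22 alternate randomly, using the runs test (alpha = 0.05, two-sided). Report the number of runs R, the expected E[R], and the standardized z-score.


Step 1: Compute median = 22; label A = above, B = below.
Labels in order: BABABABABBAAABBA  (n_A = 8, n_B = 8)
Step 2: Count runs R = 12.
Step 3: Under H0 (random ordering), E[R] = 2*n_A*n_B/(n_A+n_B) + 1 = 2*8*8/16 + 1 = 9.0000.
        Var[R] = 2*n_A*n_B*(2*n_A*n_B - n_A - n_B) / ((n_A+n_B)^2 * (n_A+n_B-1)) = 14336/3840 = 3.7333.
        SD[R] = 1.9322.
Step 4: Continuity-corrected z = (R - 0.5 - E[R]) / SD[R] = (12 - 0.5 - 9.0000) / 1.9322 = 1.2939.
Step 5: Two-sided p-value via normal approximation = 2*(1 - Phi(|z|)) = 0.195709.
Step 6: alpha = 0.05. fail to reject H0.

R = 12, z = 1.2939, p = 0.195709, fail to reject H0.


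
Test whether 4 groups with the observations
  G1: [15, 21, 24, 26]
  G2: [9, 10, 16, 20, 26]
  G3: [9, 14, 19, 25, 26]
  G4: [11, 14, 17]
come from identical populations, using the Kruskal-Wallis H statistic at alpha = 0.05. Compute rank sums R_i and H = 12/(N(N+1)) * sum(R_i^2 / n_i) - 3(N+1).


Step 1: Combine all N = 17 observations and assign midranks.
sorted (value, group, rank): (9,G2,1.5), (9,G3,1.5), (10,G2,3), (11,G4,4), (14,G3,5.5), (14,G4,5.5), (15,G1,7), (16,G2,8), (17,G4,9), (19,G3,10), (20,G2,11), (21,G1,12), (24,G1,13), (25,G3,14), (26,G1,16), (26,G2,16), (26,G3,16)
Step 2: Sum ranks within each group.
R_1 = 48 (n_1 = 4)
R_2 = 39.5 (n_2 = 5)
R_3 = 47 (n_3 = 5)
R_4 = 18.5 (n_4 = 3)
Step 3: H = 12/(N(N+1)) * sum(R_i^2/n_i) - 3(N+1)
     = 12/(17*18) * (48^2/4 + 39.5^2/5 + 47^2/5 + 18.5^2/3) - 3*18
     = 0.039216 * 1443.93 - 54
     = 2.624837.
Step 4: Ties present; correction factor C = 1 - 36/(17^3 - 17) = 0.992647. Corrected H = 2.624837 / 0.992647 = 2.644280.
Step 5: Under H0, H ~ chi^2(3); p-value = 0.449780.
Step 6: alpha = 0.05. fail to reject H0.

H = 2.6443, df = 3, p = 0.449780, fail to reject H0.


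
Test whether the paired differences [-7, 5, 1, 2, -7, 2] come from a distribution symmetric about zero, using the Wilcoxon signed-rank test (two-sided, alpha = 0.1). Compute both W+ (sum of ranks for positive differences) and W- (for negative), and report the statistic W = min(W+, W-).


Step 1: Drop any zero differences (none here) and take |d_i|.
|d| = [7, 5, 1, 2, 7, 2]
Step 2: Midrank |d_i| (ties get averaged ranks).
ranks: |7|->5.5, |5|->4, |1|->1, |2|->2.5, |7|->5.5, |2|->2.5
Step 3: Attach original signs; sum ranks with positive sign and with negative sign.
W+ = 4 + 1 + 2.5 + 2.5 = 10
W- = 5.5 + 5.5 = 11
(Check: W+ + W- = 21 should equal n(n+1)/2 = 21.)
Step 4: Test statistic W = min(W+, W-) = 10.
Step 5: Ties in |d|, so use the tie-corrected normal approximation.
        E[W] = n(n+1)/4 = 6*7/4 = 10.5.
        Tie groups: |d|=2 (t=2), |d|=7 (t=2); sum(t^3 - t) = 12.
        Var[W] = n(n+1)(2n+1)/24 - sum(t^3-t)/48 = 546/24 - 12/48 = 22.5.
        z = (W - E[W]) / sqrt(Var[W]) = (10 - 10.5) / 4.7434 = -0.1054.
        Two-sided p = 2*Phi(z) = 0.916051.
Step 6: alpha = 0.1. fail to reject H0.

W+ = 10, W- = 11, W = min = 10, p = 0.916051, fail to reject H0.


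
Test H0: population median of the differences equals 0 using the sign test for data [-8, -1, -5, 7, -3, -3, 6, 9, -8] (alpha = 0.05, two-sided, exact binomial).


Step 1: Discard zero differences. Original n = 9; n_eff = number of nonzero differences = 9.
Nonzero differences (with sign): -8, -1, -5, +7, -3, -3, +6, +9, -8
Step 2: Count signs: positive = 3, negative = 6.
Step 3: Under H0: P(positive) = 0.5, so the number of positives S ~ Bin(9, 0.5).
Step 4: Two-sided exact p-value = sum of Bin(9,0.5) probabilities at or below the observed probability = 0.507812.
Step 5: alpha = 0.05. fail to reject H0.

n_eff = 9, pos = 3, neg = 6, p = 0.507812, fail to reject H0.


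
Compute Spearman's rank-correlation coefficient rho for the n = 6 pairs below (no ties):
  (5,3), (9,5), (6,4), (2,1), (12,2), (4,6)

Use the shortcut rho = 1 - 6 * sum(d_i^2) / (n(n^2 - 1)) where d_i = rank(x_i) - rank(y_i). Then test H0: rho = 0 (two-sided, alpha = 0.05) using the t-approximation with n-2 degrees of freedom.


Step 1: Rank x and y separately (midranks; no ties here).
rank(x): 5->3, 9->5, 6->4, 2->1, 12->6, 4->2
rank(y): 3->3, 5->5, 4->4, 1->1, 2->2, 6->6
Step 2: d_i = R_x(i) - R_y(i); compute d_i^2.
  (3-3)^2=0, (5-5)^2=0, (4-4)^2=0, (1-1)^2=0, (6-2)^2=16, (2-6)^2=16
sum(d^2) = 32.
Step 3: rho = 1 - 6*32 / (6*(6^2 - 1)) = 1 - 192/210 = 0.085714.
Step 4: Under H0, t = rho * sqrt((n-2)/(1-rho^2)) = 0.1721 ~ t(4).
Step 5: Two-sided p-value from the t-distribution with 4 df = 0.871743.
Step 6: alpha = 0.05. fail to reject H0.

rho = 0.0857, p = 0.871743, fail to reject H0 at alpha = 0.05.


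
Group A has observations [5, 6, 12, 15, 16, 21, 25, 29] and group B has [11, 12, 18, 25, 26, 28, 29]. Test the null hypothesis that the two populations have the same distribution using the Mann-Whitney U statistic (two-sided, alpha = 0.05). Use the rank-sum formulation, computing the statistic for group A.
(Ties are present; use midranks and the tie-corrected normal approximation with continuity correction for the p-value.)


Step 1: Combine and sort all 15 observations; assign midranks.
sorted (value, group): (5,X), (6,X), (11,Y), (12,X), (12,Y), (15,X), (16,X), (18,Y), (21,X), (25,X), (25,Y), (26,Y), (28,Y), (29,X), (29,Y)
ranks: 5->1, 6->2, 11->3, 12->4.5, 12->4.5, 15->6, 16->7, 18->8, 21->9, 25->10.5, 25->10.5, 26->12, 28->13, 29->14.5, 29->14.5
Step 2: Rank sum for X: R1 = 1 + 2 + 4.5 + 6 + 7 + 9 + 10.5 + 14.5 = 54.5.
Step 3: U_X = R1 - n1(n1+1)/2 = 54.5 - 8*9/2 = 54.5 - 36 = 18.5.
       U_Y = n1*n2 - U_X = 56 - 18.5 = 37.5.
Step 4: Ties are present, so use the tie-corrected normal approximation (with continuity correction) for the p-value.
Step 5: p-value = 0.296324; compare to alpha = 0.05. fail to reject H0.

U_X = 18.5, p = 0.296324, fail to reject H0 at alpha = 0.05.


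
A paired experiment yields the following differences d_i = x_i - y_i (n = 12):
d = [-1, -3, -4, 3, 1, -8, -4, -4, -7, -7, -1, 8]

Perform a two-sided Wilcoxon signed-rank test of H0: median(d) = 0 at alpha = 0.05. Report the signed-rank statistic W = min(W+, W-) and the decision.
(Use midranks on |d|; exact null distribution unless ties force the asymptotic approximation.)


Step 1: Drop any zero differences (none here) and take |d_i|.
|d| = [1, 3, 4, 3, 1, 8, 4, 4, 7, 7, 1, 8]
Step 2: Midrank |d_i| (ties get averaged ranks).
ranks: |1|->2, |3|->4.5, |4|->7, |3|->4.5, |1|->2, |8|->11.5, |4|->7, |4|->7, |7|->9.5, |7|->9.5, |1|->2, |8|->11.5
Step 3: Attach original signs; sum ranks with positive sign and with negative sign.
W+ = 4.5 + 2 + 11.5 = 18
W- = 2 + 4.5 + 7 + 11.5 + 7 + 7 + 9.5 + 9.5 + 2 = 60
(Check: W+ + W- = 78 should equal n(n+1)/2 = 78.)
Step 4: Test statistic W = min(W+, W-) = 18.
Step 5: Ties in |d|, so use the tie-corrected normal approximation.
        E[W] = n(n+1)/4 = 12*13/4 = 39.
        Tie groups: |d|=1 (t=3), |d|=3 (t=2), |d|=4 (t=3), |d|=7 (t=2), |d|=8 (t=2); sum(t^3 - t) = 66.
        Var[W] = n(n+1)(2n+1)/24 - sum(t^3-t)/48 = 3900/24 - 66/48 = 161.125.
        z = (W - E[W]) / sqrt(Var[W]) = (18 - 39) / 12.6935 = -1.6544.
        Two-sided p = 2*Phi(z) = 0.098048.
Step 6: alpha = 0.05. fail to reject H0.

W+ = 18, W- = 60, W = min = 18, p = 0.098048, fail to reject H0.


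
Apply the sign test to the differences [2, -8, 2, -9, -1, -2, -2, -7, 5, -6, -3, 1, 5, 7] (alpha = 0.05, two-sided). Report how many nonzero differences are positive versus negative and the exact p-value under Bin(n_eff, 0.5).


Step 1: Discard zero differences. Original n = 14; n_eff = number of nonzero differences = 14.
Nonzero differences (with sign): +2, -8, +2, -9, -1, -2, -2, -7, +5, -6, -3, +1, +5, +7
Step 2: Count signs: positive = 6, negative = 8.
Step 3: Under H0: P(positive) = 0.5, so the number of positives S ~ Bin(14, 0.5).
Step 4: Two-sided exact p-value = sum of Bin(14,0.5) probabilities at or below the observed probability = 0.790527.
Step 5: alpha = 0.05. fail to reject H0.

n_eff = 14, pos = 6, neg = 8, p = 0.790527, fail to reject H0.


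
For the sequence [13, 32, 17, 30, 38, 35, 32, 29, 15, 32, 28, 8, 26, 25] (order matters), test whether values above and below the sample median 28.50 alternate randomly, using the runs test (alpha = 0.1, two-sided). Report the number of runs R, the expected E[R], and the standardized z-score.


Step 1: Compute median = 28.50; label A = above, B = below.
Labels in order: BABAAAAABABBBB  (n_A = 7, n_B = 7)
Step 2: Count runs R = 7.
Step 3: Under H0 (random ordering), E[R] = 2*n_A*n_B/(n_A+n_B) + 1 = 2*7*7/14 + 1 = 8.0000.
        Var[R] = 2*n_A*n_B*(2*n_A*n_B - n_A - n_B) / ((n_A+n_B)^2 * (n_A+n_B-1)) = 8232/2548 = 3.2308.
        SD[R] = 1.7974.
Step 4: Continuity-corrected z = (R + 0.5 - E[R]) / SD[R] = (7 + 0.5 - 8.0000) / 1.7974 = -0.2782.
Step 5: Two-sided p-value via normal approximation = 2*(1 - Phi(|z|)) = 0.780879.
Step 6: alpha = 0.1. fail to reject H0.

R = 7, z = -0.2782, p = 0.780879, fail to reject H0.


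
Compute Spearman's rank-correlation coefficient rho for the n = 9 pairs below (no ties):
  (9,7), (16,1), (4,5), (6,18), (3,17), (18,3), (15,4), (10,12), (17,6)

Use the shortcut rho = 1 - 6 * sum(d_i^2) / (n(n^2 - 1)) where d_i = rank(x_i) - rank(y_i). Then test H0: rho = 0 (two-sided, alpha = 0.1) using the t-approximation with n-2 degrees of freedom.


Step 1: Rank x and y separately (midranks; no ties here).
rank(x): 9->4, 16->7, 4->2, 6->3, 3->1, 18->9, 15->6, 10->5, 17->8
rank(y): 7->6, 1->1, 5->4, 18->9, 17->8, 3->2, 4->3, 12->7, 6->5
Step 2: d_i = R_x(i) - R_y(i); compute d_i^2.
  (4-6)^2=4, (7-1)^2=36, (2-4)^2=4, (3-9)^2=36, (1-8)^2=49, (9-2)^2=49, (6-3)^2=9, (5-7)^2=4, (8-5)^2=9
sum(d^2) = 200.
Step 3: rho = 1 - 6*200 / (9*(9^2 - 1)) = 1 - 1200/720 = -0.666667.
Step 4: Under H0, t = rho * sqrt((n-2)/(1-rho^2)) = -2.3664 ~ t(7).
Step 5: Two-sided p-value from the t-distribution with 7 df = 0.049867.
Step 6: alpha = 0.1. reject H0.

rho = -0.6667, p = 0.049867, reject H0 at alpha = 0.1.


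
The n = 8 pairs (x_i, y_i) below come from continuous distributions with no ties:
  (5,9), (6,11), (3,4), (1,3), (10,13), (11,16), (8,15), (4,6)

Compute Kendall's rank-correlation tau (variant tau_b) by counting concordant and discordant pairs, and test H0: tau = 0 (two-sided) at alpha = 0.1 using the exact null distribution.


Step 1: Enumerate the 28 unordered pairs (i,j) with i<j and classify each by sign(x_j-x_i) * sign(y_j-y_i).
  (1,2):dx=+1,dy=+2->C; (1,3):dx=-2,dy=-5->C; (1,4):dx=-4,dy=-6->C; (1,5):dx=+5,dy=+4->C
  (1,6):dx=+6,dy=+7->C; (1,7):dx=+3,dy=+6->C; (1,8):dx=-1,dy=-3->C; (2,3):dx=-3,dy=-7->C
  (2,4):dx=-5,dy=-8->C; (2,5):dx=+4,dy=+2->C; (2,6):dx=+5,dy=+5->C; (2,7):dx=+2,dy=+4->C
  (2,8):dx=-2,dy=-5->C; (3,4):dx=-2,dy=-1->C; (3,5):dx=+7,dy=+9->C; (3,6):dx=+8,dy=+12->C
  (3,7):dx=+5,dy=+11->C; (3,8):dx=+1,dy=+2->C; (4,5):dx=+9,dy=+10->C; (4,6):dx=+10,dy=+13->C
  (4,7):dx=+7,dy=+12->C; (4,8):dx=+3,dy=+3->C; (5,6):dx=+1,dy=+3->C; (5,7):dx=-2,dy=+2->D
  (5,8):dx=-6,dy=-7->C; (6,7):dx=-3,dy=-1->C; (6,8):dx=-7,dy=-10->C; (7,8):dx=-4,dy=-9->C
Step 2: C = 27, D = 1, total pairs = 28.
Step 3: tau = (C - D)/(n(n-1)/2) = (27 - 1)/28 = 0.928571.
Step 4: Exact two-sided p-value (enumerate n! = 40320 permutations of y under H0): p = 0.000397.
Step 5: alpha = 0.1. reject H0.

tau_b = 0.9286 (C=27, D=1), p = 0.000397, reject H0.


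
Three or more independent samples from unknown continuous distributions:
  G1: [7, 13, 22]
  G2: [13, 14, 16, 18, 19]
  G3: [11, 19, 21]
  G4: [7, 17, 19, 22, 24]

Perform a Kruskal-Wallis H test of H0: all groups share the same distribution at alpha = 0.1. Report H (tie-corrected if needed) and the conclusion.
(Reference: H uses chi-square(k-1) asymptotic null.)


Step 1: Combine all N = 16 observations and assign midranks.
sorted (value, group, rank): (7,G1,1.5), (7,G4,1.5), (11,G3,3), (13,G1,4.5), (13,G2,4.5), (14,G2,6), (16,G2,7), (17,G4,8), (18,G2,9), (19,G2,11), (19,G3,11), (19,G4,11), (21,G3,13), (22,G1,14.5), (22,G4,14.5), (24,G4,16)
Step 2: Sum ranks within each group.
R_1 = 20.5 (n_1 = 3)
R_2 = 37.5 (n_2 = 5)
R_3 = 27 (n_3 = 3)
R_4 = 51 (n_4 = 5)
Step 3: H = 12/(N(N+1)) * sum(R_i^2/n_i) - 3(N+1)
     = 12/(16*17) * (20.5^2/3 + 37.5^2/5 + 27^2/3 + 51^2/5) - 3*17
     = 0.044118 * 1184.53 - 51
     = 1.258824.
Step 4: Ties present; correction factor C = 1 - 42/(16^3 - 16) = 0.989706. Corrected H = 1.258824 / 0.989706 = 1.271917.
Step 5: Under H0, H ~ chi^2(3); p-value = 0.735812.
Step 6: alpha = 0.1. fail to reject H0.

H = 1.2719, df = 3, p = 0.735812, fail to reject H0.


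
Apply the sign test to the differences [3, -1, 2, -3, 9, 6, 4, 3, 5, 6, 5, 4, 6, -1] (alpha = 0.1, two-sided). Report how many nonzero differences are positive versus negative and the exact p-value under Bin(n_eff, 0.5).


Step 1: Discard zero differences. Original n = 14; n_eff = number of nonzero differences = 14.
Nonzero differences (with sign): +3, -1, +2, -3, +9, +6, +4, +3, +5, +6, +5, +4, +6, -1
Step 2: Count signs: positive = 11, negative = 3.
Step 3: Under H0: P(positive) = 0.5, so the number of positives S ~ Bin(14, 0.5).
Step 4: Two-sided exact p-value = sum of Bin(14,0.5) probabilities at or below the observed probability = 0.057373.
Step 5: alpha = 0.1. reject H0.

n_eff = 14, pos = 11, neg = 3, p = 0.057373, reject H0.


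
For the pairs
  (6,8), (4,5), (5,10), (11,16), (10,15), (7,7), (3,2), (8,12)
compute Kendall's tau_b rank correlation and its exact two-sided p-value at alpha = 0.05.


Step 1: Enumerate the 28 unordered pairs (i,j) with i<j and classify each by sign(x_j-x_i) * sign(y_j-y_i).
  (1,2):dx=-2,dy=-3->C; (1,3):dx=-1,dy=+2->D; (1,4):dx=+5,dy=+8->C; (1,5):dx=+4,dy=+7->C
  (1,6):dx=+1,dy=-1->D; (1,7):dx=-3,dy=-6->C; (1,8):dx=+2,dy=+4->C; (2,3):dx=+1,dy=+5->C
  (2,4):dx=+7,dy=+11->C; (2,5):dx=+6,dy=+10->C; (2,6):dx=+3,dy=+2->C; (2,7):dx=-1,dy=-3->C
  (2,8):dx=+4,dy=+7->C; (3,4):dx=+6,dy=+6->C; (3,5):dx=+5,dy=+5->C; (3,6):dx=+2,dy=-3->D
  (3,7):dx=-2,dy=-8->C; (3,8):dx=+3,dy=+2->C; (4,5):dx=-1,dy=-1->C; (4,6):dx=-4,dy=-9->C
  (4,7):dx=-8,dy=-14->C; (4,8):dx=-3,dy=-4->C; (5,6):dx=-3,dy=-8->C; (5,7):dx=-7,dy=-13->C
  (5,8):dx=-2,dy=-3->C; (6,7):dx=-4,dy=-5->C; (6,8):dx=+1,dy=+5->C; (7,8):dx=+5,dy=+10->C
Step 2: C = 25, D = 3, total pairs = 28.
Step 3: tau = (C - D)/(n(n-1)/2) = (25 - 3)/28 = 0.785714.
Step 4: Exact two-sided p-value (enumerate n! = 40320 permutations of y under H0): p = 0.005506.
Step 5: alpha = 0.05. reject H0.

tau_b = 0.7857 (C=25, D=3), p = 0.005506, reject H0.


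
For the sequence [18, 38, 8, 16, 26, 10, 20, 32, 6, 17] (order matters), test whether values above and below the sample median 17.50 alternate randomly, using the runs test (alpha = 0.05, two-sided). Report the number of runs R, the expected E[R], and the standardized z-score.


Step 1: Compute median = 17.50; label A = above, B = below.
Labels in order: AABBABAABB  (n_A = 5, n_B = 5)
Step 2: Count runs R = 6.
Step 3: Under H0 (random ordering), E[R] = 2*n_A*n_B/(n_A+n_B) + 1 = 2*5*5/10 + 1 = 6.0000.
        Var[R] = 2*n_A*n_B*(2*n_A*n_B - n_A - n_B) / ((n_A+n_B)^2 * (n_A+n_B-1)) = 2000/900 = 2.2222.
        SD[R] = 1.4907.
Step 4: R = E[R], so z = 0 with no continuity correction.
Step 5: Two-sided p-value via normal approximation = 2*(1 - Phi(|z|)) = 1.000000.
Step 6: alpha = 0.05. fail to reject H0.

R = 6, z = 0.0000, p = 1.000000, fail to reject H0.


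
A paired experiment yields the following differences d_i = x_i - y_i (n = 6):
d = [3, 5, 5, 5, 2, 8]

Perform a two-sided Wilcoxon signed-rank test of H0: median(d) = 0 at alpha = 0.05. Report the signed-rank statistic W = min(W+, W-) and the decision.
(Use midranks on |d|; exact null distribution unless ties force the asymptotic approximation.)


Step 1: Drop any zero differences (none here) and take |d_i|.
|d| = [3, 5, 5, 5, 2, 8]
Step 2: Midrank |d_i| (ties get averaged ranks).
ranks: |3|->2, |5|->4, |5|->4, |5|->4, |2|->1, |8|->6
Step 3: Attach original signs; sum ranks with positive sign and with negative sign.
W+ = 2 + 4 + 4 + 4 + 1 + 6 = 21
W- = 0 = 0
(Check: W+ + W- = 21 should equal n(n+1)/2 = 21.)
Step 4: Test statistic W = min(W+, W-) = 0.
Step 5: Ties in |d|, so use the tie-corrected normal approximation.
        E[W] = n(n+1)/4 = 6*7/4 = 10.5.
        Tie groups: |d|=5 (t=3); sum(t^3 - t) = 24.
        Var[W] = n(n+1)(2n+1)/24 - sum(t^3-t)/48 = 546/24 - 24/48 = 22.25.
        z = (W - E[W]) / sqrt(Var[W]) = (0 - 10.5) / 4.7170 = -2.2260.
        Two-sided p = 2*Phi(z) = 0.026014.
Step 6: alpha = 0.05. reject H0.

W+ = 21, W- = 0, W = min = 0, p = 0.026014, reject H0.


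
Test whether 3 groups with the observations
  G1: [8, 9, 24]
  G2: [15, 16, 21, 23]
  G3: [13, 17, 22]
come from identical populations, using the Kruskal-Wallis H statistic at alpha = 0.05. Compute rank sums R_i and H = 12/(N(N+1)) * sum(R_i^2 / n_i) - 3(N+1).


Step 1: Combine all N = 10 observations and assign midranks.
sorted (value, group, rank): (8,G1,1), (9,G1,2), (13,G3,3), (15,G2,4), (16,G2,5), (17,G3,6), (21,G2,7), (22,G3,8), (23,G2,9), (24,G1,10)
Step 2: Sum ranks within each group.
R_1 = 13 (n_1 = 3)
R_2 = 25 (n_2 = 4)
R_3 = 17 (n_3 = 3)
Step 3: H = 12/(N(N+1)) * sum(R_i^2/n_i) - 3(N+1)
     = 12/(10*11) * (13^2/3 + 25^2/4 + 17^2/3) - 3*11
     = 0.109091 * 308.917 - 33
     = 0.700000.
Step 4: No ties, so H is used without correction.
Step 5: Under H0, H ~ chi^2(2); p-value = 0.704688.
Step 6: alpha = 0.05. fail to reject H0.

H = 0.7000, df = 2, p = 0.704688, fail to reject H0.


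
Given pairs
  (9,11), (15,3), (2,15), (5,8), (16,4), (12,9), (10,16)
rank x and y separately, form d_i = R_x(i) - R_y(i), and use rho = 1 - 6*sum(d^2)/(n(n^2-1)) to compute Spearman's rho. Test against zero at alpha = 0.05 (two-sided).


Step 1: Rank x and y separately (midranks; no ties here).
rank(x): 9->3, 15->6, 2->1, 5->2, 16->7, 12->5, 10->4
rank(y): 11->5, 3->1, 15->6, 8->3, 4->2, 9->4, 16->7
Step 2: d_i = R_x(i) - R_y(i); compute d_i^2.
  (3-5)^2=4, (6-1)^2=25, (1-6)^2=25, (2-3)^2=1, (7-2)^2=25, (5-4)^2=1, (4-7)^2=9
sum(d^2) = 90.
Step 3: rho = 1 - 6*90 / (7*(7^2 - 1)) = 1 - 540/336 = -0.607143.
Step 4: Under H0, t = rho * sqrt((n-2)/(1-rho^2)) = -1.7086 ~ t(5).
Step 5: Two-sided p-value from the t-distribution with 5 df = 0.148231.
Step 6: alpha = 0.05. fail to reject H0.

rho = -0.6071, p = 0.148231, fail to reject H0 at alpha = 0.05.


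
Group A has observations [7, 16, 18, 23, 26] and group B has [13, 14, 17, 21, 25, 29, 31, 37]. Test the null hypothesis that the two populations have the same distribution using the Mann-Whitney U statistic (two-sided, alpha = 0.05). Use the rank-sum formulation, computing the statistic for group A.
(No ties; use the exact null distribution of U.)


Step 1: Combine and sort all 13 observations; assign midranks.
sorted (value, group): (7,X), (13,Y), (14,Y), (16,X), (17,Y), (18,X), (21,Y), (23,X), (25,Y), (26,X), (29,Y), (31,Y), (37,Y)
ranks: 7->1, 13->2, 14->3, 16->4, 17->5, 18->6, 21->7, 23->8, 25->9, 26->10, 29->11, 31->12, 37->13
Step 2: Rank sum for X: R1 = 1 + 4 + 6 + 8 + 10 = 29.
Step 3: U_X = R1 - n1(n1+1)/2 = 29 - 5*6/2 = 29 - 15 = 14.
       U_Y = n1*n2 - U_X = 40 - 14 = 26.
Step 4: No ties, so the exact null distribution of U (based on enumerating the C(13,5) = 1287 equally likely rank assignments) gives the two-sided p-value.
Step 5: p-value = 0.435120; compare to alpha = 0.05. fail to reject H0.

U_X = 14, p = 0.435120, fail to reject H0 at alpha = 0.05.


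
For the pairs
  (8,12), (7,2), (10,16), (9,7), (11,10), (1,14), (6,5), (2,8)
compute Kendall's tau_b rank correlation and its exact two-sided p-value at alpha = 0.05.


Step 1: Enumerate the 28 unordered pairs (i,j) with i<j and classify each by sign(x_j-x_i) * sign(y_j-y_i).
  (1,2):dx=-1,dy=-10->C; (1,3):dx=+2,dy=+4->C; (1,4):dx=+1,dy=-5->D; (1,5):dx=+3,dy=-2->D
  (1,6):dx=-7,dy=+2->D; (1,7):dx=-2,dy=-7->C; (1,8):dx=-6,dy=-4->C; (2,3):dx=+3,dy=+14->C
  (2,4):dx=+2,dy=+5->C; (2,5):dx=+4,dy=+8->C; (2,6):dx=-6,dy=+12->D; (2,7):dx=-1,dy=+3->D
  (2,8):dx=-5,dy=+6->D; (3,4):dx=-1,dy=-9->C; (3,5):dx=+1,dy=-6->D; (3,6):dx=-9,dy=-2->C
  (3,7):dx=-4,dy=-11->C; (3,8):dx=-8,dy=-8->C; (4,5):dx=+2,dy=+3->C; (4,6):dx=-8,dy=+7->D
  (4,7):dx=-3,dy=-2->C; (4,8):dx=-7,dy=+1->D; (5,6):dx=-10,dy=+4->D; (5,7):dx=-5,dy=-5->C
  (5,8):dx=-9,dy=-2->C; (6,7):dx=+5,dy=-9->D; (6,8):dx=+1,dy=-6->D; (7,8):dx=-4,dy=+3->D
Step 2: C = 15, D = 13, total pairs = 28.
Step 3: tau = (C - D)/(n(n-1)/2) = (15 - 13)/28 = 0.071429.
Step 4: Exact two-sided p-value (enumerate n! = 40320 permutations of y under H0): p = 0.904861.
Step 5: alpha = 0.05. fail to reject H0.

tau_b = 0.0714 (C=15, D=13), p = 0.904861, fail to reject H0.


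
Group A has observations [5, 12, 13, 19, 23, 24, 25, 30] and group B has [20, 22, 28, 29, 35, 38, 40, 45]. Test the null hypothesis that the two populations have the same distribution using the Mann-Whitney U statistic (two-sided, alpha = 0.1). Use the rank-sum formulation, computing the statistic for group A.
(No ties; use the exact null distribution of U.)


Step 1: Combine and sort all 16 observations; assign midranks.
sorted (value, group): (5,X), (12,X), (13,X), (19,X), (20,Y), (22,Y), (23,X), (24,X), (25,X), (28,Y), (29,Y), (30,X), (35,Y), (38,Y), (40,Y), (45,Y)
ranks: 5->1, 12->2, 13->3, 19->4, 20->5, 22->6, 23->7, 24->8, 25->9, 28->10, 29->11, 30->12, 35->13, 38->14, 40->15, 45->16
Step 2: Rank sum for X: R1 = 1 + 2 + 3 + 4 + 7 + 8 + 9 + 12 = 46.
Step 3: U_X = R1 - n1(n1+1)/2 = 46 - 8*9/2 = 46 - 36 = 10.
       U_Y = n1*n2 - U_X = 64 - 10 = 54.
Step 4: No ties, so the exact null distribution of U (based on enumerating the C(16,8) = 12870 equally likely rank assignments) gives the two-sided p-value.
Step 5: p-value = 0.020668; compare to alpha = 0.1. reject H0.

U_X = 10, p = 0.020668, reject H0 at alpha = 0.1.


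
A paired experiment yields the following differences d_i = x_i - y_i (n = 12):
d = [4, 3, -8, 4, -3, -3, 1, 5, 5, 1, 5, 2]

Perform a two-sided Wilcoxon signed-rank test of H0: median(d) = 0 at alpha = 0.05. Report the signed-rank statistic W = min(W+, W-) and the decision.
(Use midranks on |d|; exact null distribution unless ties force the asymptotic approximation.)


Step 1: Drop any zero differences (none here) and take |d_i|.
|d| = [4, 3, 8, 4, 3, 3, 1, 5, 5, 1, 5, 2]
Step 2: Midrank |d_i| (ties get averaged ranks).
ranks: |4|->7.5, |3|->5, |8|->12, |4|->7.5, |3|->5, |3|->5, |1|->1.5, |5|->10, |5|->10, |1|->1.5, |5|->10, |2|->3
Step 3: Attach original signs; sum ranks with positive sign and with negative sign.
W+ = 7.5 + 5 + 7.5 + 1.5 + 10 + 10 + 1.5 + 10 + 3 = 56
W- = 12 + 5 + 5 = 22
(Check: W+ + W- = 78 should equal n(n+1)/2 = 78.)
Step 4: Test statistic W = min(W+, W-) = 22.
Step 5: Ties in |d|, so use the tie-corrected normal approximation.
        E[W] = n(n+1)/4 = 12*13/4 = 39.
        Tie groups: |d|=1 (t=2), |d|=3 (t=3), |d|=4 (t=2), |d|=5 (t=3); sum(t^3 - t) = 60.
        Var[W] = n(n+1)(2n+1)/24 - sum(t^3-t)/48 = 3900/24 - 60/48 = 161.25.
        z = (W - E[W]) / sqrt(Var[W]) = (22 - 39) / 12.6984 = -1.3387.
        Two-sided p = 2*Phi(z) = 0.180652.
Step 6: alpha = 0.05. fail to reject H0.

W+ = 56, W- = 22, W = min = 22, p = 0.180652, fail to reject H0.


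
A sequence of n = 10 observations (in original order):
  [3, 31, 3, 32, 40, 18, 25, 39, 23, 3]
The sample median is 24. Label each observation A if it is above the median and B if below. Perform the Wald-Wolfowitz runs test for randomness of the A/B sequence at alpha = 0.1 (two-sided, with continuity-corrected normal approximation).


Step 1: Compute median = 24; label A = above, B = below.
Labels in order: BABAABAABB  (n_A = 5, n_B = 5)
Step 2: Count runs R = 7.
Step 3: Under H0 (random ordering), E[R] = 2*n_A*n_B/(n_A+n_B) + 1 = 2*5*5/10 + 1 = 6.0000.
        Var[R] = 2*n_A*n_B*(2*n_A*n_B - n_A - n_B) / ((n_A+n_B)^2 * (n_A+n_B-1)) = 2000/900 = 2.2222.
        SD[R] = 1.4907.
Step 4: Continuity-corrected z = (R - 0.5 - E[R]) / SD[R] = (7 - 0.5 - 6.0000) / 1.4907 = 0.3354.
Step 5: Two-sided p-value via normal approximation = 2*(1 - Phi(|z|)) = 0.737316.
Step 6: alpha = 0.1. fail to reject H0.

R = 7, z = 0.3354, p = 0.737316, fail to reject H0.


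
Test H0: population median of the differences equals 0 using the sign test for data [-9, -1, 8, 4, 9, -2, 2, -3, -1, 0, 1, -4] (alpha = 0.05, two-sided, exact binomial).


Step 1: Discard zero differences. Original n = 12; n_eff = number of nonzero differences = 11.
Nonzero differences (with sign): -9, -1, +8, +4, +9, -2, +2, -3, -1, +1, -4
Step 2: Count signs: positive = 5, negative = 6.
Step 3: Under H0: P(positive) = 0.5, so the number of positives S ~ Bin(11, 0.5).
Step 4: Two-sided exact p-value = sum of Bin(11,0.5) probabilities at or below the observed probability = 1.000000.
Step 5: alpha = 0.05. fail to reject H0.

n_eff = 11, pos = 5, neg = 6, p = 1.000000, fail to reject H0.


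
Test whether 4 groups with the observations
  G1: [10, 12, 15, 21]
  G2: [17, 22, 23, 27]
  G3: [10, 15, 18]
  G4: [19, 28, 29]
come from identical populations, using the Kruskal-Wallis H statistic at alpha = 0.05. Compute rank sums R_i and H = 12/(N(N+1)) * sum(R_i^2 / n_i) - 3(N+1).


Step 1: Combine all N = 14 observations and assign midranks.
sorted (value, group, rank): (10,G1,1.5), (10,G3,1.5), (12,G1,3), (15,G1,4.5), (15,G3,4.5), (17,G2,6), (18,G3,7), (19,G4,8), (21,G1,9), (22,G2,10), (23,G2,11), (27,G2,12), (28,G4,13), (29,G4,14)
Step 2: Sum ranks within each group.
R_1 = 18 (n_1 = 4)
R_2 = 39 (n_2 = 4)
R_3 = 13 (n_3 = 3)
R_4 = 35 (n_4 = 3)
Step 3: H = 12/(N(N+1)) * sum(R_i^2/n_i) - 3(N+1)
     = 12/(14*15) * (18^2/4 + 39^2/4 + 13^2/3 + 35^2/3) - 3*15
     = 0.057143 * 925.917 - 45
     = 7.909524.
Step 4: Ties present; correction factor C = 1 - 12/(14^3 - 14) = 0.995604. Corrected H = 7.909524 / 0.995604 = 7.944444.
Step 5: Under H0, H ~ chi^2(3); p-value = 0.047174.
Step 6: alpha = 0.05. reject H0.

H = 7.9444, df = 3, p = 0.047174, reject H0.


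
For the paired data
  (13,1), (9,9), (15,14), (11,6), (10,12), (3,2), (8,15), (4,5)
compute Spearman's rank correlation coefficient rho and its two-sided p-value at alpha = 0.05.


Step 1: Rank x and y separately (midranks; no ties here).
rank(x): 13->7, 9->4, 15->8, 11->6, 10->5, 3->1, 8->3, 4->2
rank(y): 1->1, 9->5, 14->7, 6->4, 12->6, 2->2, 15->8, 5->3
Step 2: d_i = R_x(i) - R_y(i); compute d_i^2.
  (7-1)^2=36, (4-5)^2=1, (8-7)^2=1, (6-4)^2=4, (5-6)^2=1, (1-2)^2=1, (3-8)^2=25, (2-3)^2=1
sum(d^2) = 70.
Step 3: rho = 1 - 6*70 / (8*(8^2 - 1)) = 1 - 420/504 = 0.166667.
Step 4: Under H0, t = rho * sqrt((n-2)/(1-rho^2)) = 0.4140 ~ t(6).
Step 5: Two-sided p-value from the t-distribution with 6 df = 0.693239.
Step 6: alpha = 0.05. fail to reject H0.

rho = 0.1667, p = 0.693239, fail to reject H0 at alpha = 0.05.


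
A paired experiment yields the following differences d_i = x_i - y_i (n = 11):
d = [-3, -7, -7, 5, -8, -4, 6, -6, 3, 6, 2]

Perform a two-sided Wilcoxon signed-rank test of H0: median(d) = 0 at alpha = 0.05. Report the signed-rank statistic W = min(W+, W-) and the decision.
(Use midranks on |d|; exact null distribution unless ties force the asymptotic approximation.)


Step 1: Drop any zero differences (none here) and take |d_i|.
|d| = [3, 7, 7, 5, 8, 4, 6, 6, 3, 6, 2]
Step 2: Midrank |d_i| (ties get averaged ranks).
ranks: |3|->2.5, |7|->9.5, |7|->9.5, |5|->5, |8|->11, |4|->4, |6|->7, |6|->7, |3|->2.5, |6|->7, |2|->1
Step 3: Attach original signs; sum ranks with positive sign and with negative sign.
W+ = 5 + 7 + 2.5 + 7 + 1 = 22.5
W- = 2.5 + 9.5 + 9.5 + 11 + 4 + 7 = 43.5
(Check: W+ + W- = 66 should equal n(n+1)/2 = 66.)
Step 4: Test statistic W = min(W+, W-) = 22.5.
Step 5: Ties in |d|, so use the tie-corrected normal approximation.
        E[W] = n(n+1)/4 = 11*12/4 = 33.
        Tie groups: |d|=3 (t=2), |d|=6 (t=3), |d|=7 (t=2); sum(t^3 - t) = 36.
        Var[W] = n(n+1)(2n+1)/24 - sum(t^3-t)/48 = 3036/24 - 36/48 = 125.75.
        z = (W - E[W]) / sqrt(Var[W]) = (22.5 - 33) / 11.2138 = -0.9363.
        Two-sided p = 2*Phi(z) = 0.349096.
Step 6: alpha = 0.05. fail to reject H0.

W+ = 22.5, W- = 43.5, W = min = 22.5, p = 0.349096, fail to reject H0.


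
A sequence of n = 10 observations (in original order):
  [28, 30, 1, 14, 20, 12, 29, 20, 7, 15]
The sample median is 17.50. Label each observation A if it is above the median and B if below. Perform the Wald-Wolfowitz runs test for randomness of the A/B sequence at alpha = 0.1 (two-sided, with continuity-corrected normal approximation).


Step 1: Compute median = 17.50; label A = above, B = below.
Labels in order: AABBABAABB  (n_A = 5, n_B = 5)
Step 2: Count runs R = 6.
Step 3: Under H0 (random ordering), E[R] = 2*n_A*n_B/(n_A+n_B) + 1 = 2*5*5/10 + 1 = 6.0000.
        Var[R] = 2*n_A*n_B*(2*n_A*n_B - n_A - n_B) / ((n_A+n_B)^2 * (n_A+n_B-1)) = 2000/900 = 2.2222.
        SD[R] = 1.4907.
Step 4: R = E[R], so z = 0 with no continuity correction.
Step 5: Two-sided p-value via normal approximation = 2*(1 - Phi(|z|)) = 1.000000.
Step 6: alpha = 0.1. fail to reject H0.

R = 6, z = 0.0000, p = 1.000000, fail to reject H0.


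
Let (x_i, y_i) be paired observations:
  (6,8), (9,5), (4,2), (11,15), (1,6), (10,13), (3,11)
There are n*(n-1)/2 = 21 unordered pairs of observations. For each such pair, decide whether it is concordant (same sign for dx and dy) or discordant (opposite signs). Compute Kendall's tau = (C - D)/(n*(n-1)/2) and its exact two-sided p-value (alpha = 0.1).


Step 1: Enumerate the 21 unordered pairs (i,j) with i<j and classify each by sign(x_j-x_i) * sign(y_j-y_i).
  (1,2):dx=+3,dy=-3->D; (1,3):dx=-2,dy=-6->C; (1,4):dx=+5,dy=+7->C; (1,5):dx=-5,dy=-2->C
  (1,6):dx=+4,dy=+5->C; (1,7):dx=-3,dy=+3->D; (2,3):dx=-5,dy=-3->C; (2,4):dx=+2,dy=+10->C
  (2,5):dx=-8,dy=+1->D; (2,6):dx=+1,dy=+8->C; (2,7):dx=-6,dy=+6->D; (3,4):dx=+7,dy=+13->C
  (3,5):dx=-3,dy=+4->D; (3,6):dx=+6,dy=+11->C; (3,7):dx=-1,dy=+9->D; (4,5):dx=-10,dy=-9->C
  (4,6):dx=-1,dy=-2->C; (4,7):dx=-8,dy=-4->C; (5,6):dx=+9,dy=+7->C; (5,7):dx=+2,dy=+5->C
  (6,7):dx=-7,dy=-2->C
Step 2: C = 15, D = 6, total pairs = 21.
Step 3: tau = (C - D)/(n(n-1)/2) = (15 - 6)/21 = 0.428571.
Step 4: Exact two-sided p-value (enumerate n! = 5040 permutations of y under H0): p = 0.238889.
Step 5: alpha = 0.1. fail to reject H0.

tau_b = 0.4286 (C=15, D=6), p = 0.238889, fail to reject H0.


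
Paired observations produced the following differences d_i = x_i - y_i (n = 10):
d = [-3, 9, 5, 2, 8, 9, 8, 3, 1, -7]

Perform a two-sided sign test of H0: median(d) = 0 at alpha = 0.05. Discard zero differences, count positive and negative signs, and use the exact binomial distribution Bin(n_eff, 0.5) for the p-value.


Step 1: Discard zero differences. Original n = 10; n_eff = number of nonzero differences = 10.
Nonzero differences (with sign): -3, +9, +5, +2, +8, +9, +8, +3, +1, -7
Step 2: Count signs: positive = 8, negative = 2.
Step 3: Under H0: P(positive) = 0.5, so the number of positives S ~ Bin(10, 0.5).
Step 4: Two-sided exact p-value = sum of Bin(10,0.5) probabilities at or below the observed probability = 0.109375.
Step 5: alpha = 0.05. fail to reject H0.

n_eff = 10, pos = 8, neg = 2, p = 0.109375, fail to reject H0.


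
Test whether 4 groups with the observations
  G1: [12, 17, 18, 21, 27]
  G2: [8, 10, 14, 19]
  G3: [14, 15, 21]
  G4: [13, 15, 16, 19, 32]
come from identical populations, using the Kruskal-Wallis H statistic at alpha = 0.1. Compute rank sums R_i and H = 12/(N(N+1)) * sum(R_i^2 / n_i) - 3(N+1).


Step 1: Combine all N = 17 observations and assign midranks.
sorted (value, group, rank): (8,G2,1), (10,G2,2), (12,G1,3), (13,G4,4), (14,G2,5.5), (14,G3,5.5), (15,G3,7.5), (15,G4,7.5), (16,G4,9), (17,G1,10), (18,G1,11), (19,G2,12.5), (19,G4,12.5), (21,G1,14.5), (21,G3,14.5), (27,G1,16), (32,G4,17)
Step 2: Sum ranks within each group.
R_1 = 54.5 (n_1 = 5)
R_2 = 21 (n_2 = 4)
R_3 = 27.5 (n_3 = 3)
R_4 = 50 (n_4 = 5)
Step 3: H = 12/(N(N+1)) * sum(R_i^2/n_i) - 3(N+1)
     = 12/(17*18) * (54.5^2/5 + 21^2/4 + 27.5^2/3 + 50^2/5) - 3*18
     = 0.039216 * 1456.38 - 54
     = 3.113072.
Step 4: Ties present; correction factor C = 1 - 24/(17^3 - 17) = 0.995098. Corrected H = 3.113072 / 0.995098 = 3.128407.
Step 5: Under H0, H ~ chi^2(3); p-value = 0.372248.
Step 6: alpha = 0.1. fail to reject H0.

H = 3.1284, df = 3, p = 0.372248, fail to reject H0.


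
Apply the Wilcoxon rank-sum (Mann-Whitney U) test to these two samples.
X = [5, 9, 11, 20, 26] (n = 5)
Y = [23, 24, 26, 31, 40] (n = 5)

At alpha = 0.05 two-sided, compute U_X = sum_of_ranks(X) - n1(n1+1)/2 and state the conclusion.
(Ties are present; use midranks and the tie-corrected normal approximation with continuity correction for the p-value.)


Step 1: Combine and sort all 10 observations; assign midranks.
sorted (value, group): (5,X), (9,X), (11,X), (20,X), (23,Y), (24,Y), (26,X), (26,Y), (31,Y), (40,Y)
ranks: 5->1, 9->2, 11->3, 20->4, 23->5, 24->6, 26->7.5, 26->7.5, 31->9, 40->10
Step 2: Rank sum for X: R1 = 1 + 2 + 3 + 4 + 7.5 = 17.5.
Step 3: U_X = R1 - n1(n1+1)/2 = 17.5 - 5*6/2 = 17.5 - 15 = 2.5.
       U_Y = n1*n2 - U_X = 25 - 2.5 = 22.5.
Step 4: Ties are present, so use the tie-corrected normal approximation (with continuity correction) for the p-value.
Step 5: p-value = 0.046533; compare to alpha = 0.05. reject H0.

U_X = 2.5, p = 0.046533, reject H0 at alpha = 0.05.


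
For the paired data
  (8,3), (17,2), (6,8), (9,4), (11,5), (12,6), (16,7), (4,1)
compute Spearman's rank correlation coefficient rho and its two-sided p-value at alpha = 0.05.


Step 1: Rank x and y separately (midranks; no ties here).
rank(x): 8->3, 17->8, 6->2, 9->4, 11->5, 12->6, 16->7, 4->1
rank(y): 3->3, 2->2, 8->8, 4->4, 5->5, 6->6, 7->7, 1->1
Step 2: d_i = R_x(i) - R_y(i); compute d_i^2.
  (3-3)^2=0, (8-2)^2=36, (2-8)^2=36, (4-4)^2=0, (5-5)^2=0, (6-6)^2=0, (7-7)^2=0, (1-1)^2=0
sum(d^2) = 72.
Step 3: rho = 1 - 6*72 / (8*(8^2 - 1)) = 1 - 432/504 = 0.142857.
Step 4: Under H0, t = rho * sqrt((n-2)/(1-rho^2)) = 0.3536 ~ t(6).
Step 5: Two-sided p-value from the t-distribution with 6 df = 0.735765.
Step 6: alpha = 0.05. fail to reject H0.

rho = 0.1429, p = 0.735765, fail to reject H0 at alpha = 0.05.
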